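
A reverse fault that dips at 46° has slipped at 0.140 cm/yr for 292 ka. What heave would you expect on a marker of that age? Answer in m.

dip-slip = rate × time = 0.140 cm/yr × 292 ka = 408.8 m
heave = dip-slip × cos(dip) = 408.8 × cos(46°) = 284 m

284 m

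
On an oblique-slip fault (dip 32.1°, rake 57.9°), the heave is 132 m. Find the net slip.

dip-slip = heave / cos(dip) = 132 / cos(32.1°) = 155.8 m
net slip = dip-slip / sin(rake) = 155.8 / sin(57.9°) = 184 m

184 m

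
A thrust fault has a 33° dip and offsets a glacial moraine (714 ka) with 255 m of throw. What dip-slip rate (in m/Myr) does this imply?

656 m/Myr

dip-slip = throw / sin(dip) = 255 m / sin(33°) = 468.2 m
rate = 468.2 m / 714 ka = 0.000656 m/yr = 656 m/Myr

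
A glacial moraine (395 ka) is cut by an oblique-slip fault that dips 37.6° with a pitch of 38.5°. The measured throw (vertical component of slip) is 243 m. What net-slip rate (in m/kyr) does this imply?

1.62 m/kyr

dip-slip = throw / sin(dip) = 243 / sin(37.6°) = 398.3 m
net slip = dip-slip / sin(rake) = 398.3 / sin(38.5°) = 639.8 m
rate = 639.8 m / 395 ka = 0.00162 m/yr = 1.62 m/kyr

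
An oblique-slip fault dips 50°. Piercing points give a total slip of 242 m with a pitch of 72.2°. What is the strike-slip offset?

strike-slip = net slip × cos(rake) = 242 m × cos(72.2°) = 74 m

74 m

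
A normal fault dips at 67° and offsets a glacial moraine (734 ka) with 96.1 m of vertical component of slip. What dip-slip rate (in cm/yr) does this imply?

0.0142 cm/yr

dip-slip = throw / sin(dip) = 96.1 m / sin(67°) = 104.4 m
rate = 104.4 m / 734 ka = 0.000142 m/yr = 0.0142 cm/yr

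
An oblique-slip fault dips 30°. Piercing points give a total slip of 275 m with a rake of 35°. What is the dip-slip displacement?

dip-slip = net slip × sin(rake) = 275 m × sin(35°) = 158 m

158 m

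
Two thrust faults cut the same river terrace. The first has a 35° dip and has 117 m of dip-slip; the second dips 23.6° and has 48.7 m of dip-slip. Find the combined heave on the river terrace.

140 m

heave_A = 117 × cos(35°) = 95.84 m
heave_B = 48.7 × cos(23.6°) = 44.63 m
total = 95.84 + 44.63 = 140 m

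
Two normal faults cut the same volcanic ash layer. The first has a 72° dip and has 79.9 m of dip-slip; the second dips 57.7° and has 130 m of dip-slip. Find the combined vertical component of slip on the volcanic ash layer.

186 m

throw_A = 79.9 × sin(72°) = 75.99 m
throw_B = 130 × sin(57.7°) = 109.9 m
total = 75.99 + 109.9 = 186 m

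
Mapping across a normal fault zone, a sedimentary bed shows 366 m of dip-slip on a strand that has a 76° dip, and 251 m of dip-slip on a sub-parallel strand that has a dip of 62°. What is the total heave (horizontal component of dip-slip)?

heave_A = 366 × cos(76°) = 88.54 m
heave_B = 251 × cos(62°) = 117.8 m
total = 88.54 + 117.8 = 206 m

206 m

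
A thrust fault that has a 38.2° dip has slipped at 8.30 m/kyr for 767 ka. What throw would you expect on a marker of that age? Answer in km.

3.94 km

dip-slip = rate × time = 8.30 m/kyr × 767 ka = 6366 m
throw = dip-slip × sin(dip) = 6366 × sin(38.2°) = 3940 m = 3.94 km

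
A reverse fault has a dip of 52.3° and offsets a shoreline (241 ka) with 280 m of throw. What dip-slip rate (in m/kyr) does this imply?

dip-slip = throw / sin(dip) = 280 m / sin(52.3°) = 353.9 m
rate = 353.9 m / 241 ka = 0.00147 m/yr = 1.47 m/kyr

1.47 m/kyr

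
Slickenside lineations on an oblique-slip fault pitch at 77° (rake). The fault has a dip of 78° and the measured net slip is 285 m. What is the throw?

dip-slip = net slip × sin(rake) = 285 m × sin(77°) = 277.7 m
throw = dip-slip × sin(dip) = 277.7 × sin(78°) = 272 m

272 m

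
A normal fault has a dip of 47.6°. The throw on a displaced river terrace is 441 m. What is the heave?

heave = throw / tan(dip) = 441 / tan(47.6°) = 403 m

403 m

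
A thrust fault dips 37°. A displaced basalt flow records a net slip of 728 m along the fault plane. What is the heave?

heave = dip-slip × cos(dip) = 728 m × cos(37°) = 581 m

581 m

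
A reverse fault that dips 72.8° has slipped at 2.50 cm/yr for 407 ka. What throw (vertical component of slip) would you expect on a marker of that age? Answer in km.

9.72 km

dip-slip = rate × time = 2.50 cm/yr × 407 ka = 10180 m
throw = dip-slip × sin(dip) = 10180 × sin(72.8°) = 9720 m = 9.72 km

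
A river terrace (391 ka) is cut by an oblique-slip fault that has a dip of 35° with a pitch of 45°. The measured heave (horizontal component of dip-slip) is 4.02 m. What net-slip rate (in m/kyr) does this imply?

dip-slip = heave / cos(dip) = 4.02 / cos(35°) = 4.908 m
net slip = dip-slip / sin(rake) = 4.908 / sin(45°) = 6.940 m
rate = 6.940 m / 391 ka = 0.0000178 m/yr = 0.0178 m/kyr

0.0178 m/kyr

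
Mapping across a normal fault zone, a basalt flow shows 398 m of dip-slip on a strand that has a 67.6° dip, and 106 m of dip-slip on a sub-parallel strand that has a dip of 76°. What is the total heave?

177 m

heave_A = 398 × cos(67.6°) = 151.7 m
heave_B = 106 × cos(76°) = 25.64 m
total = 151.7 + 25.64 = 177 m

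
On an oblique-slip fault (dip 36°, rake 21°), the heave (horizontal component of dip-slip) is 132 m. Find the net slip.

dip-slip = heave / cos(dip) = 132 / cos(36°) = 163.2 m
net slip = dip-slip / sin(rake) = 163.2 / sin(21°) = 455 m

455 m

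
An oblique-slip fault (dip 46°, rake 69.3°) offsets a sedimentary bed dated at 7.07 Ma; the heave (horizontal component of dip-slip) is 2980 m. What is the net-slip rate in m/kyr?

0.649 m/kyr

dip-slip = heave / cos(dip) = 2980 / cos(46°) = 4290 m
net slip = dip-slip / sin(rake) = 4290 / sin(69.3°) = 4586 m
rate = 4586 m / 7.07 Ma = 0.000649 m/yr = 0.649 m/kyr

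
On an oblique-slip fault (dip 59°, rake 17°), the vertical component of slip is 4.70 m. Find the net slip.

dip-slip = throw / sin(dip) = 4.70 / sin(59°) = 5.483 m
net slip = dip-slip / sin(rake) = 5.483 / sin(17°) = 18.8 m

18.8 m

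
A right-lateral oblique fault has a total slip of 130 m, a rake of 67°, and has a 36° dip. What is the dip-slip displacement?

120 m

dip-slip = net slip × sin(rake) = 130 m × sin(67°) = 120 m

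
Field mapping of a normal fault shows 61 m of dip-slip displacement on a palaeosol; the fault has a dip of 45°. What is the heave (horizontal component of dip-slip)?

heave = dip-slip × cos(dip) = 61 m × cos(45°) = 43.1 m

43.1 m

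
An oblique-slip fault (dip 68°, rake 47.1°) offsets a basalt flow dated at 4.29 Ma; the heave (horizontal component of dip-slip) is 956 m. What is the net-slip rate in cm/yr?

dip-slip = heave / cos(dip) = 956 / cos(68°) = 2552 m
net slip = dip-slip / sin(rake) = 2552 / sin(47.1°) = 3484 m
rate = 3484 m / 4.29 Ma = 0.000812 m/yr = 0.0812 cm/yr

0.0812 cm/yr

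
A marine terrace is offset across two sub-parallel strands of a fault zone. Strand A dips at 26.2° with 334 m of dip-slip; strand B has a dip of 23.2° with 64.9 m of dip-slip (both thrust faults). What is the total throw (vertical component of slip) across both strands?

173 m

throw_A = 334 × sin(26.2°) = 147.5 m
throw_B = 64.9 × sin(23.2°) = 25.57 m
total = 147.5 + 25.57 = 173 m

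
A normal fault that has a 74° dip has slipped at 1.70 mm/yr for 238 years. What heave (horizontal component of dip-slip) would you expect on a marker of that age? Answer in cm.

11.2 cm

dip-slip = rate × time = 1.70 mm/yr × 238 years = 0.4046 m
heave = dip-slip × cos(dip) = 0.4046 × cos(74°) = 0.112 m = 11.2 cm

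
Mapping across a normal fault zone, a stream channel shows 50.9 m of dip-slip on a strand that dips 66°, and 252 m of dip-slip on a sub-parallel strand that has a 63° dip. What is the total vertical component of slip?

throw_A = 50.9 × sin(66°) = 46.50 m
throw_B = 252 × sin(63°) = 224.5 m
total = 46.50 + 224.5 = 271 m

271 m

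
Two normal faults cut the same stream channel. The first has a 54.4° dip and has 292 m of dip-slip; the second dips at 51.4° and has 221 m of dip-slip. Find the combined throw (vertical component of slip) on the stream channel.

throw_A = 292 × sin(54.4°) = 237.4 m
throw_B = 221 × sin(51.4°) = 172.7 m
total = 237.4 + 172.7 = 410 m

410 m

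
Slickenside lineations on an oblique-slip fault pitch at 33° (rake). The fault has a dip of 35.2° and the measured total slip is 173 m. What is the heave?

dip-slip = net slip × sin(rake) = 173 m × sin(33°) = 94.22 m
heave = dip-slip × cos(dip) = 94.22 × cos(35.2°) = 77 m

77 m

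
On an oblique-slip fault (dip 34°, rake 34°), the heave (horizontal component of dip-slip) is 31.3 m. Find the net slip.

67.5 m

dip-slip = heave / cos(dip) = 31.3 / cos(34°) = 37.75 m
net slip = dip-slip / sin(rake) = 37.75 / sin(34°) = 67.5 m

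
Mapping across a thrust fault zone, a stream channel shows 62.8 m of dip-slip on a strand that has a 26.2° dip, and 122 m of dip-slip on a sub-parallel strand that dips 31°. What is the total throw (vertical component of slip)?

throw_A = 62.8 × sin(26.2°) = 27.73 m
throw_B = 122 × sin(31°) = 62.83 m
total = 27.73 + 62.83 = 90.6 m

90.6 m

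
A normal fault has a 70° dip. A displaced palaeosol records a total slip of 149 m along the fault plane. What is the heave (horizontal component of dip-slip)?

heave = dip-slip × cos(dip) = 149 m × cos(70°) = 51 m

51 m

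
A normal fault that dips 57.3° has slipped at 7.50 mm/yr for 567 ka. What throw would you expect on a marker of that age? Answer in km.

3.58 km

dip-slip = rate × time = 7.50 mm/yr × 567 ka = 4252 m
throw = dip-slip × sin(dip) = 4252 × sin(57.3°) = 3580 m = 3.58 km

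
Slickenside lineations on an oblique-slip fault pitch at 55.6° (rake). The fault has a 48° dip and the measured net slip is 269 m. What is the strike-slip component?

152 m

strike-slip = net slip × cos(rake) = 269 m × cos(55.6°) = 152 m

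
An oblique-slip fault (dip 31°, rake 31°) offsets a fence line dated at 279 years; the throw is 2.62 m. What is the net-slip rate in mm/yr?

35.4 mm/yr

dip-slip = throw / sin(dip) = 2.62 / sin(31°) = 5.087 m
net slip = dip-slip / sin(rake) = 5.087 / sin(31°) = 9.877 m
rate = 9.877 m / 279 years = 0.0354 m/yr = 35.4 mm/yr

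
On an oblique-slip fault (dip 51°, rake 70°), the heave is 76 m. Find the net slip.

129 m

dip-slip = heave / cos(dip) = 76 / cos(51°) = 120.8 m
net slip = dip-slip / sin(rake) = 120.8 / sin(70°) = 129 m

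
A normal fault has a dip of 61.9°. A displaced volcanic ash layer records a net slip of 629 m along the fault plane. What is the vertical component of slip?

throw = dip-slip × sin(dip) = 629 m × sin(61.9°) = 555 m

555 m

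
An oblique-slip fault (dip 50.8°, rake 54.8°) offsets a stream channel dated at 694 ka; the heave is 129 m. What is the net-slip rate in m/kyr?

dip-slip = heave / cos(dip) = 129 / cos(50.8°) = 204.1 m
net slip = dip-slip / sin(rake) = 204.1 / sin(54.8°) = 249.8 m
rate = 249.8 m / 694 ka = 0.000360 m/yr = 0.360 m/kyr

0.360 m/kyr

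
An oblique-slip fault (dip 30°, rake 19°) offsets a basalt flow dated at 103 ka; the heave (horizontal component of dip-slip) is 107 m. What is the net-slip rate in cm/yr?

0.368 cm/yr

dip-slip = heave / cos(dip) = 107 / cos(30°) = 123.6 m
net slip = dip-slip / sin(rake) = 123.6 / sin(19°) = 379.5 m
rate = 379.5 m / 103 ka = 0.00368 m/yr = 0.368 cm/yr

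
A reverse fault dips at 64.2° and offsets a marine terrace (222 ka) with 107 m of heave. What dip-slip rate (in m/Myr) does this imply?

dip-slip = heave / cos(dip) = 107 m / cos(64.2°) = 245.8 m
rate = 245.8 m / 222 ka = 0.00111 m/yr = 1110 m/Myr

1110 m/Myr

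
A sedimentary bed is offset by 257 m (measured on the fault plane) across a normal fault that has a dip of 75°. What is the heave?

heave = dip-slip × cos(dip) = 257 m × cos(75°) = 66.5 m

66.5 m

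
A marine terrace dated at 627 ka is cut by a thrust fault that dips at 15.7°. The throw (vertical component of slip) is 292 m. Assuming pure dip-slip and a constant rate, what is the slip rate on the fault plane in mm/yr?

dip-slip = throw / sin(dip) = 292 m / sin(15.7°) = 1079 m
rate = 1079 m / 627 ka = 0.00172 m/yr = 1.72 mm/yr

1.72 mm/yr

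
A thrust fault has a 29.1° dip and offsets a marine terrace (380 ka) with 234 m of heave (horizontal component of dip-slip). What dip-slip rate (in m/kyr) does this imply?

dip-slip = heave / cos(dip) = 234 m / cos(29.1°) = 267.8 m
rate = 267.8 m / 380 ka = 0.000705 m/yr = 0.705 m/kyr

0.705 m/kyr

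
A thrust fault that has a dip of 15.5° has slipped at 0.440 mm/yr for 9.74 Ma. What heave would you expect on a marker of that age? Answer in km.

dip-slip = rate × time = 0.440 mm/yr × 9.74 Ma = 4286 m
heave = dip-slip × cos(dip) = 4286 × cos(15.5°) = 4130 m = 4.13 km

4.13 km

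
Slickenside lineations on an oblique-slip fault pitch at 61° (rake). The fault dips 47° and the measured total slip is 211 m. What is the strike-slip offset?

102 m

strike-slip = net slip × cos(rake) = 211 m × cos(61°) = 102 m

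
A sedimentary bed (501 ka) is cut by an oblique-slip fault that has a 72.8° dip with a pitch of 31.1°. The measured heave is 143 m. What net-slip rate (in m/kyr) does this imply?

1.87 m/kyr

dip-slip = heave / cos(dip) = 143 / cos(72.8°) = 483.6 m
net slip = dip-slip / sin(rake) = 483.6 / sin(31.1°) = 936.2 m
rate = 936.2 m / 501 ka = 0.00187 m/yr = 1.87 m/kyr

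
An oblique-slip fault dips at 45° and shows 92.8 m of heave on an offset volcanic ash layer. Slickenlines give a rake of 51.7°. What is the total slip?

167 m

dip-slip = heave / cos(dip) = 92.8 / cos(45°) = 131.2 m
net slip = dip-slip / sin(rake) = 131.2 / sin(51.7°) = 167 m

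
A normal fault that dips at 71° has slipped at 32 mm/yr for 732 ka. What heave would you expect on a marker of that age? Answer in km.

dip-slip = rate × time = 32 mm/yr × 732 ka = 23420 m
heave = dip-slip × cos(dip) = 23420 × cos(71°) = 7630 m = 7.63 km

7.63 km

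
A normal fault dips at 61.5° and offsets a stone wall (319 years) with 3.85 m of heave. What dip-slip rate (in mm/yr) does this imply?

25.3 mm/yr

dip-slip = heave / cos(dip) = 3.85 m / cos(61.5°) = 8.069 m
rate = 8.069 m / 319 years = 0.0253 m/yr = 25.3 mm/yr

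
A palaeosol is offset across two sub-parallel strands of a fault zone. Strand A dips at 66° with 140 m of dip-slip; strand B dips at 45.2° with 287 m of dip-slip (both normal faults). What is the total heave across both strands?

259 m

heave_A = 140 × cos(66°) = 56.94 m
heave_B = 287 × cos(45.2°) = 202.2 m
total = 56.94 + 202.2 = 259 m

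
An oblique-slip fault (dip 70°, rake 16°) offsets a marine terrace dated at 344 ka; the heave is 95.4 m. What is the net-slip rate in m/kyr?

dip-slip = heave / cos(dip) = 95.4 / cos(70°) = 278.9 m
net slip = dip-slip / sin(rake) = 278.9 / sin(16°) = 1012 m
rate = 1012 m / 344 ka = 0.00294 m/yr = 2.94 m/kyr

2.94 m/kyr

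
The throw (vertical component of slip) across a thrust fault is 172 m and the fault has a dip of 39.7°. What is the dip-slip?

dip-slip = throw / sin(dip) = 172 / sin(39.7°) = 269 m

269 m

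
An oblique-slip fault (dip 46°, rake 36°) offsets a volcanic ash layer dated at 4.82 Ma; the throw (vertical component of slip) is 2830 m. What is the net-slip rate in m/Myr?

1390 m/Myr

dip-slip = throw / sin(dip) = 2830 / sin(46°) = 3934 m
net slip = dip-slip / sin(rake) = 3934 / sin(36°) = 6693 m
rate = 6693 m / 4.82 Ma = 0.00139 m/yr = 1390 m/Myr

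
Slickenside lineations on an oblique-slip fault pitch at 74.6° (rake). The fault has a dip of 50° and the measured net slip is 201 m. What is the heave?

dip-slip = net slip × sin(rake) = 201 m × sin(74.6°) = 193.8 m
heave = dip-slip × cos(dip) = 193.8 × cos(50°) = 125 m

125 m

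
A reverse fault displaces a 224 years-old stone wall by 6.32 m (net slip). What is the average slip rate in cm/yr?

rate = 6.32 m / 224 years = 0.0282 m/yr = 2.82 cm/yr

2.82 cm/yr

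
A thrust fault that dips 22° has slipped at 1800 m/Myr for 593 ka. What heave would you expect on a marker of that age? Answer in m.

dip-slip = rate × time = 1800 m/Myr × 593 ka = 1067 m
heave = dip-slip × cos(dip) = 1067 × cos(22°) = 990 m

990 m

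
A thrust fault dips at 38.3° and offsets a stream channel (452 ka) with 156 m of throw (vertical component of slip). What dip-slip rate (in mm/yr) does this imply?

dip-slip = throw / sin(dip) = 156 m / sin(38.3°) = 251.7 m
rate = 251.7 m / 452 ka = 0.000557 m/yr = 0.557 mm/yr

0.557 mm/yr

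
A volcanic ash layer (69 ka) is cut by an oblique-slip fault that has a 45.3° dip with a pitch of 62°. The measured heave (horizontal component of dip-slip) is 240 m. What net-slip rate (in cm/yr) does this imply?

0.560 cm/yr

dip-slip = heave / cos(dip) = 240 / cos(45.3°) = 341.2 m
net slip = dip-slip / sin(rake) = 341.2 / sin(62°) = 386.4 m
rate = 386.4 m / 69 ka = 0.00560 m/yr = 0.560 cm/yr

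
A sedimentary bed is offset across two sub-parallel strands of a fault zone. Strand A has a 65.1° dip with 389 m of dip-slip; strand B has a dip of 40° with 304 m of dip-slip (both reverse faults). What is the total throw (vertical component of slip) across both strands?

throw_A = 389 × sin(65.1°) = 352.8 m
throw_B = 304 × sin(40°) = 195.4 m
total = 352.8 + 195.4 = 548 m

548 m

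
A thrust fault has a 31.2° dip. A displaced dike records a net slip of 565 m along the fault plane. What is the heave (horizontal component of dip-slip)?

483 m

heave = dip-slip × cos(dip) = 565 m × cos(31.2°) = 483 m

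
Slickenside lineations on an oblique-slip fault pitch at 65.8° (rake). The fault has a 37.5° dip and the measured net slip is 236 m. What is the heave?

dip-slip = net slip × sin(rake) = 236 m × sin(65.8°) = 215.3 m
heave = dip-slip × cos(dip) = 215.3 × cos(37.5°) = 171 m

171 m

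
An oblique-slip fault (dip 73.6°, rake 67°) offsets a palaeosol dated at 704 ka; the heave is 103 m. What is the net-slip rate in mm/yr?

0.563 mm/yr

dip-slip = heave / cos(dip) = 103 / cos(73.6°) = 364.8 m
net slip = dip-slip / sin(rake) = 364.8 / sin(67°) = 396.3 m
rate = 396.3 m / 704 ka = 0.000563 m/yr = 0.563 mm/yr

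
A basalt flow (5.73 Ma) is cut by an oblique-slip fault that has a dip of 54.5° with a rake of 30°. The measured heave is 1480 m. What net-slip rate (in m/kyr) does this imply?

dip-slip = heave / cos(dip) = 1480 / cos(54.5°) = 2549 m
net slip = dip-slip / sin(rake) = 2549 / sin(30°) = 5097 m
rate = 5097 m / 5.73 Ma = 0.000890 m/yr = 0.890 m/kyr

0.890 m/kyr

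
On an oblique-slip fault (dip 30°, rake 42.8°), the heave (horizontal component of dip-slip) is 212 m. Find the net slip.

360 m

dip-slip = heave / cos(dip) = 212 / cos(30°) = 244.8 m
net slip = dip-slip / sin(rake) = 244.8 / sin(42.8°) = 360 m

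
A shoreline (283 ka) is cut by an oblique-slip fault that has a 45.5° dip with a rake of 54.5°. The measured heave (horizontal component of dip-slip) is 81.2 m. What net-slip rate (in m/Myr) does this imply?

dip-slip = heave / cos(dip) = 81.2 / cos(45.5°) = 115.8 m
net slip = dip-slip / sin(rake) = 115.8 / sin(54.5°) = 142.3 m
rate = 142.3 m / 283 ka = 0.000503 m/yr = 503 m/Myr

503 m/Myr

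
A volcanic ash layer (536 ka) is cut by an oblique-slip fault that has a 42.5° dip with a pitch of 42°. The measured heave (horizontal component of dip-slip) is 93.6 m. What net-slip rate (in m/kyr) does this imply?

0.354 m/kyr

dip-slip = heave / cos(dip) = 93.6 / cos(42.5°) = 127 m
net slip = dip-slip / sin(rake) = 127 / sin(42°) = 189.7 m
rate = 189.7 m / 536 ka = 0.000354 m/yr = 0.354 m/kyr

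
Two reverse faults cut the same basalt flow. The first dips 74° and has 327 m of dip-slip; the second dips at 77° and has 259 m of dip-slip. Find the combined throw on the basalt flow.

throw_A = 327 × sin(74°) = 314.3 m
throw_B = 259 × sin(77°) = 252.4 m
total = 314.3 + 252.4 = 567 m

567 m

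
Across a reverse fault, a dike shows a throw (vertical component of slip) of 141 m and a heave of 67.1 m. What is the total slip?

net slip = √(throw² + heave²) = √(141² + 67.1²) = 156 m

156 m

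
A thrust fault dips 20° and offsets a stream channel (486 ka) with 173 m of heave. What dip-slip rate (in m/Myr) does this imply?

dip-slip = heave / cos(dip) = 173 m / cos(20°) = 184.1 m
rate = 184.1 m / 486 ka = 0.000379 m/yr = 379 m/Myr

379 m/Myr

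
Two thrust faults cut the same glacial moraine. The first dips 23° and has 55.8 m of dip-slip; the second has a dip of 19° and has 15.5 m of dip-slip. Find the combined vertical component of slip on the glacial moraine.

throw_A = 55.8 × sin(23°) = 21.80 m
throw_B = 15.5 × sin(19°) = 5.046 m
total = 21.80 + 5.046 = 26.8 m

26.8 m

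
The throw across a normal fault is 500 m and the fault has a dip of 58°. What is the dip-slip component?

dip-slip = throw / sin(dip) = 500 / sin(58°) = 590 m

590 m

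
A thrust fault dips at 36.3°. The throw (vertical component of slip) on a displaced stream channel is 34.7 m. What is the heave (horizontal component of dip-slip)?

47.2 m

heave = throw / tan(dip) = 34.7 / tan(36.3°) = 47.2 m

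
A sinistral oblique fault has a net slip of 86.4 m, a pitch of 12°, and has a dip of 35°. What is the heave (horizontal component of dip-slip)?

dip-slip = net slip × sin(rake) = 86.4 m × sin(12°) = 17.96 m
heave = dip-slip × cos(dip) = 17.96 × cos(35°) = 14.7 m

14.7 m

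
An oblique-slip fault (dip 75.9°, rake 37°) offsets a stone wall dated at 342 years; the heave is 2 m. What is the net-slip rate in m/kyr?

dip-slip = heave / cos(dip) = 2 / cos(75.9°) = 8.210 m
net slip = dip-slip / sin(rake) = 8.210 / sin(37°) = 13.64 m
rate = 13.64 m / 342 years = 0.0399 m/yr = 39.9 m/kyr

39.9 m/kyr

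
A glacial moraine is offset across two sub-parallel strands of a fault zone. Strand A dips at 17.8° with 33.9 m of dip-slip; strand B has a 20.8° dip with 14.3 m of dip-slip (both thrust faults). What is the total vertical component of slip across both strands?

throw_A = 33.9 × sin(17.8°) = 10.36 m
throw_B = 14.3 × sin(20.8°) = 5.078 m
total = 10.36 + 5.078 = 15.4 m

15.4 m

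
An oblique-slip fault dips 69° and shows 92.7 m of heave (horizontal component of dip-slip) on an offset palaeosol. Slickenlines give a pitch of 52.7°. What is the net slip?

dip-slip = heave / cos(dip) = 92.7 / cos(69°) = 258.7 m
net slip = dip-slip / sin(rake) = 258.7 / sin(52.7°) = 325 m

325 m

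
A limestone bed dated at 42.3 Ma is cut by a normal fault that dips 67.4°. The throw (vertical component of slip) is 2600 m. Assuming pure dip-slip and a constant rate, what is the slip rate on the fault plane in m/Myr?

66.6 m/Myr

dip-slip = throw / sin(dip) = 2600 m / sin(67.4°) = 2816 m
rate = 2816 m / 42.3 Ma = 0.0000666 m/yr = 66.6 m/Myr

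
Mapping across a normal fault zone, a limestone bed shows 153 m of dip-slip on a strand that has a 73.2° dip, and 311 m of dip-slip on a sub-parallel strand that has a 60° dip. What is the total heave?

heave_A = 153 × cos(73.2°) = 44.22 m
heave_B = 311 × cos(60°) = 155.5 m
total = 44.22 + 155.5 = 200 m

200 m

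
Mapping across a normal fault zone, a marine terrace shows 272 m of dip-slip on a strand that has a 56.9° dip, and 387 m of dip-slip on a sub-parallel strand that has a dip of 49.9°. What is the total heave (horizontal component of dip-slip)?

398 m

heave_A = 272 × cos(56.9°) = 148.5 m
heave_B = 387 × cos(49.9°) = 249.3 m
total = 148.5 + 249.3 = 398 m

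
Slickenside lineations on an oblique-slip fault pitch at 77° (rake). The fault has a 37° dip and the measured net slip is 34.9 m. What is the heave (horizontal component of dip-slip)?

27.2 m

dip-slip = net slip × sin(rake) = 34.9 m × sin(77°) = 34.01 m
heave = dip-slip × cos(dip) = 34.01 × cos(37°) = 27.2 m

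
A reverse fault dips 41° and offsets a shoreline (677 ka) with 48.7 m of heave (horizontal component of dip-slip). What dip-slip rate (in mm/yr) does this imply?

0.0953 mm/yr

dip-slip = heave / cos(dip) = 48.7 m / cos(41°) = 64.53 m
rate = 64.53 m / 677 ka = 0.0000953 m/yr = 0.0953 mm/yr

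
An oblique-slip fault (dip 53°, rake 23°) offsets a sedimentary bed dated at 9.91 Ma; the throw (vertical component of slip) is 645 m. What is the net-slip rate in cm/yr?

0.0209 cm/yr

dip-slip = throw / sin(dip) = 645 / sin(53°) = 807.6 m
net slip = dip-slip / sin(rake) = 807.6 / sin(23°) = 2067 m
rate = 2067 m / 9.91 Ma = 0.000209 m/yr = 0.0209 cm/yr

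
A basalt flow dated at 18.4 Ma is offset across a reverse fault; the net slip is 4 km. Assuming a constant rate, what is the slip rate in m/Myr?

217 m/Myr

rate = 4 km / 18.4 Ma = 0.000217 m/yr = 217 m/Myr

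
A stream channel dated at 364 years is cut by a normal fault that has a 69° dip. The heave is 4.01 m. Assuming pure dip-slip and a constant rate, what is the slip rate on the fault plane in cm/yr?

3.07 cm/yr

dip-slip = heave / cos(dip) = 4.01 m / cos(69°) = 11.19 m
rate = 11.19 m / 364 years = 0.0307 m/yr = 3.07 cm/yr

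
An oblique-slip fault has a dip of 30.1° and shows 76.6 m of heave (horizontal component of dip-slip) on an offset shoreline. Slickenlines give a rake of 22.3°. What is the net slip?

233 m

dip-slip = heave / cos(dip) = 76.6 / cos(30.1°) = 88.54 m
net slip = dip-slip / sin(rake) = 88.54 / sin(22.3°) = 233 m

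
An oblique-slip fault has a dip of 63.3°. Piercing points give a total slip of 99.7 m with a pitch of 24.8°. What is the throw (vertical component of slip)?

37.4 m

dip-slip = net slip × sin(rake) = 99.7 m × sin(24.8°) = 41.82 m
throw = dip-slip × sin(dip) = 41.82 × sin(63.3°) = 37.4 m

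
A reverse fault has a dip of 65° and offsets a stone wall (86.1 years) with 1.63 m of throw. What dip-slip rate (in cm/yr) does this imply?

dip-slip = throw / sin(dip) = 1.63 m / sin(65°) = 1.799 m
rate = 1.799 m / 86.1 years = 0.0209 m/yr = 2.09 cm/yr

2.09 cm/yr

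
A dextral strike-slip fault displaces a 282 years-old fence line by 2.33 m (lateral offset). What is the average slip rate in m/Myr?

rate = 2.33 m / 282 years = 0.00826 m/yr = 8260 m/Myr

8260 m/Myr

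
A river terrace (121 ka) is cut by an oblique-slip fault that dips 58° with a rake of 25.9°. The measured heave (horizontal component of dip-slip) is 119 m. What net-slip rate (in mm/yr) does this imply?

4.25 mm/yr

dip-slip = heave / cos(dip) = 119 / cos(58°) = 224.6 m
net slip = dip-slip / sin(rake) = 224.6 / sin(25.9°) = 514.1 m
rate = 514.1 m / 121 ka = 0.00425 m/yr = 4.25 mm/yr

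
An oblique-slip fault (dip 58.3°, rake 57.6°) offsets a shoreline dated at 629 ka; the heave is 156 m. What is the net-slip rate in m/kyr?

dip-slip = heave / cos(dip) = 156 / cos(58.3°) = 296.9 m
net slip = dip-slip / sin(rake) = 296.9 / sin(57.6°) = 351.6 m
rate = 351.6 m / 629 ka = 0.000559 m/yr = 0.559 m/kyr

0.559 m/kyr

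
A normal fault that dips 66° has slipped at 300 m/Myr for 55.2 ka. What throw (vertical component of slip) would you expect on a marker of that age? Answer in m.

dip-slip = rate × time = 300 m/Myr × 55.2 ka = 16.56 m
throw = dip-slip × sin(dip) = 16.56 × sin(66°) = 15.1 m

15.1 m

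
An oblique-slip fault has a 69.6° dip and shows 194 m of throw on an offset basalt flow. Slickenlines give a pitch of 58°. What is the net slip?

dip-slip = throw / sin(dip) = 194 / sin(69.6°) = 207 m
net slip = dip-slip / sin(rake) = 207 / sin(58°) = 244 m

244 m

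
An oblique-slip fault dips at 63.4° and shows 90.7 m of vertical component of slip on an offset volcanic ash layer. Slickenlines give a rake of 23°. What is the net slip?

260 m

dip-slip = throw / sin(dip) = 90.7 / sin(63.4°) = 101.4 m
net slip = dip-slip / sin(rake) = 101.4 / sin(23°) = 260 m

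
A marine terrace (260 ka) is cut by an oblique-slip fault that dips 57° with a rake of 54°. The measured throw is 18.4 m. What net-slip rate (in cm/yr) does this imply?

dip-slip = throw / sin(dip) = 18.4 / sin(57°) = 21.94 m
net slip = dip-slip / sin(rake) = 21.94 / sin(54°) = 27.12 m
rate = 27.12 m / 260 ka = 0.000104 m/yr = 0.0104 cm/yr

0.0104 cm/yr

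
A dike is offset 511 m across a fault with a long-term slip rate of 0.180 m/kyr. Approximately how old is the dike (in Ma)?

age = offset / rate = 511 m / (0.180 m/kyr) = 2.84e+06 yr = 2.84 Ma

2.84 Ma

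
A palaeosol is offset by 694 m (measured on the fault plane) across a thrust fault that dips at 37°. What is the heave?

heave = dip-slip × cos(dip) = 694 m × cos(37°) = 554 m

554 m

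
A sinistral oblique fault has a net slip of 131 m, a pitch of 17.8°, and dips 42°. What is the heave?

29.8 m

dip-slip = net slip × sin(rake) = 131 m × sin(17.8°) = 40.05 m
heave = dip-slip × cos(dip) = 40.05 × cos(42°) = 29.8 m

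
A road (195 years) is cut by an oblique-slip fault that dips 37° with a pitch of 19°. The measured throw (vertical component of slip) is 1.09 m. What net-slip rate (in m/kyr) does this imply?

28.5 m/kyr

dip-slip = throw / sin(dip) = 1.09 / sin(37°) = 1.811 m
net slip = dip-slip / sin(rake) = 1.811 / sin(19°) = 5.563 m
rate = 5.563 m / 195 years = 0.0285 m/yr = 28.5 m/kyr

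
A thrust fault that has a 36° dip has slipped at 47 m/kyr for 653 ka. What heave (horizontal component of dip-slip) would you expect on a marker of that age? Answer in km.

24.8 km

dip-slip = rate × time = 47 m/kyr × 653 ka = 30690 m
heave = dip-slip × cos(dip) = 30690 × cos(36°) = 24800 m = 24.8 km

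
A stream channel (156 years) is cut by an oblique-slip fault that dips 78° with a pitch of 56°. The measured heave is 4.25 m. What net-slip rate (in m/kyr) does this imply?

dip-slip = heave / cos(dip) = 4.25 / cos(78°) = 20.44 m
net slip = dip-slip / sin(rake) = 20.44 / sin(56°) = 24.66 m
rate = 24.66 m / 156 years = 0.158 m/yr = 158 m/kyr

158 m/kyr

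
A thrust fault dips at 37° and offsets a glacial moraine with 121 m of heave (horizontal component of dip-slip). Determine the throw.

throw = heave × tan(dip) = 121 × tan(37°) = 91.2 m

91.2 m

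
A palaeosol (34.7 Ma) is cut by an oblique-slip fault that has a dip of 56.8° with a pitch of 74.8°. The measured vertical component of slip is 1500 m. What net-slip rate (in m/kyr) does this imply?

dip-slip = throw / sin(dip) = 1500 / sin(56.8°) = 1793 m
net slip = dip-slip / sin(rake) = 1793 / sin(74.8°) = 1858 m
rate = 1858 m / 34.7 Ma = 0.0000535 m/yr = 0.0535 m/kyr

0.0535 m/kyr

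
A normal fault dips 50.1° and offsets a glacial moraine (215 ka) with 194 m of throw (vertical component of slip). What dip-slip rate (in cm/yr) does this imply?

0.118 cm/yr

dip-slip = throw / sin(dip) = 194 m / sin(50.1°) = 252.9 m
rate = 252.9 m / 215 ka = 0.00118 m/yr = 0.118 cm/yr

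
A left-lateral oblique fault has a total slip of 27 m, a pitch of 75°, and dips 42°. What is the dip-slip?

26.1 m

dip-slip = net slip × sin(rake) = 27 m × sin(75°) = 26.1 m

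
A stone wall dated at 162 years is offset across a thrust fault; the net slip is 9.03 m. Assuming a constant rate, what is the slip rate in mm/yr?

rate = 9.03 m / 162 years = 0.0557 m/yr = 55.7 mm/yr

55.7 mm/yr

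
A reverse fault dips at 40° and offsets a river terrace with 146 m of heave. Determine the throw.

throw = heave × tan(dip) = 146 × tan(40°) = 123 m

123 m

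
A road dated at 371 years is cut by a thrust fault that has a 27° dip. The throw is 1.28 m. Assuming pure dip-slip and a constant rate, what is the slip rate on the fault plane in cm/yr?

0.760 cm/yr

dip-slip = throw / sin(dip) = 1.28 m / sin(27°) = 2.819 m
rate = 2.819 m / 371 years = 0.00760 m/yr = 0.760 cm/yr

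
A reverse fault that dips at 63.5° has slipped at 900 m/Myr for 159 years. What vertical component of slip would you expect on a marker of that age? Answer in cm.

12.8 cm

dip-slip = rate × time = 900 m/Myr × 159 years = 0.1431 m
throw = dip-slip × sin(dip) = 0.1431 × sin(63.5°) = 0.128 m = 12.8 cm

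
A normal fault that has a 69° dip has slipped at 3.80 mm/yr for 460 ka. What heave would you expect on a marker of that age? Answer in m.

dip-slip = rate × time = 3.80 mm/yr × 460 ka = 1748 m
heave = dip-slip × cos(dip) = 1748 × cos(69°) = 626 m

626 m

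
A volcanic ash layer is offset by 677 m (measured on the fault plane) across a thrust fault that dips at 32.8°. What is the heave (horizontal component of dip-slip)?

569 m

heave = dip-slip × cos(dip) = 677 m × cos(32.8°) = 569 m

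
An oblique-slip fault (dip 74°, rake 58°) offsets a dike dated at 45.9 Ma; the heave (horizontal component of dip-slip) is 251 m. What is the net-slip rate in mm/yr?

0.0234 mm/yr

dip-slip = heave / cos(dip) = 251 / cos(74°) = 910.6 m
net slip = dip-slip / sin(rake) = 910.6 / sin(58°) = 1074 m
rate = 1074 m / 45.9 Ma = 0.0000234 m/yr = 0.0234 mm/yr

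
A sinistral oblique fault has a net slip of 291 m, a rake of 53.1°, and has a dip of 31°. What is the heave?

dip-slip = net slip × sin(rake) = 291 m × sin(53.1°) = 232.7 m
heave = dip-slip × cos(dip) = 232.7 × cos(31°) = 199 m

199 m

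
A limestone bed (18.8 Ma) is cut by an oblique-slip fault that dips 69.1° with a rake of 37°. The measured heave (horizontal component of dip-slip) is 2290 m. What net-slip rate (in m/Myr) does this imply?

dip-slip = heave / cos(dip) = 2290 / cos(69.1°) = 6419 m
net slip = dip-slip / sin(rake) = 6419 / sin(37°) = 10670 m
rate = 10670 m / 18.8 Ma = 0.000567 m/yr = 567 m/Myr

567 m/Myr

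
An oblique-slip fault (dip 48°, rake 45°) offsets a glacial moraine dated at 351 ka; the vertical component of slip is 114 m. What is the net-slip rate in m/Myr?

dip-slip = throw / sin(dip) = 114 / sin(48°) = 153.4 m
net slip = dip-slip / sin(rake) = 153.4 / sin(45°) = 216.9 m
rate = 216.9 m / 351 ka = 0.000618 m/yr = 618 m/Myr

618 m/Myr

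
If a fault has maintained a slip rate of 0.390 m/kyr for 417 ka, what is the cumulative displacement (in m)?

163 m

slip = rate × time = 0.390 m/kyr × 417 ka = 163 m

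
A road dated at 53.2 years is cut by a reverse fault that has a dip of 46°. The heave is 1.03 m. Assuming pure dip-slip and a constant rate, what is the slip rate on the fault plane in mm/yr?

dip-slip = heave / cos(dip) = 1.03 m / cos(46°) = 1.483 m
rate = 1.483 m / 53.2 years = 0.0279 m/yr = 27.9 mm/yr

27.9 mm/yr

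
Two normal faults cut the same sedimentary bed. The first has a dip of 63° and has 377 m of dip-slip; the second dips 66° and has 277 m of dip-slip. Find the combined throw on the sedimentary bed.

throw_A = 377 × sin(63°) = 335.9 m
throw_B = 277 × sin(66°) = 253.1 m
total = 335.9 + 253.1 = 589 m

589 m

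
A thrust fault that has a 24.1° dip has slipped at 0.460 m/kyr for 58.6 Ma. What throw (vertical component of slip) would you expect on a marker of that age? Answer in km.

dip-slip = rate × time = 0.460 m/kyr × 58.6 Ma = 26960 m
throw = dip-slip × sin(dip) = 26960 × sin(24.1°) = 11000 m = 11 km

11 km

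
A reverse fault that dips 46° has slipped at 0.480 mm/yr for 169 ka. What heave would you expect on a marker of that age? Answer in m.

dip-slip = rate × time = 0.480 mm/yr × 169 ka = 81.12 m
heave = dip-slip × cos(dip) = 81.12 × cos(46°) = 56.4 m

56.4 m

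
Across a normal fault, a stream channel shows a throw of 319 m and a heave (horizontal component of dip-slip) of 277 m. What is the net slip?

net slip = √(throw² + heave²) = √(319² + 277²) = 422 m

422 m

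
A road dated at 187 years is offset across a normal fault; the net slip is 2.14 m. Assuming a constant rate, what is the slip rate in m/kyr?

11.4 m/kyr

rate = 2.14 m / 187 years = 0.0114 m/yr = 11.4 m/kyr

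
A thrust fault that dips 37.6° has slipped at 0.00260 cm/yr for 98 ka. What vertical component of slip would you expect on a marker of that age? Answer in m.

dip-slip = rate × time = 0.00260 cm/yr × 98 ka = 2.548 m
throw = dip-slip × sin(dip) = 2.548 × sin(37.6°) = 1.55 m

1.55 m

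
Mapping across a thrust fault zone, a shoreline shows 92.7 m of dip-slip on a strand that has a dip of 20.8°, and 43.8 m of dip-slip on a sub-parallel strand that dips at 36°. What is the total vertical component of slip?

58.7 m

throw_A = 92.7 × sin(20.8°) = 32.92 m
throw_B = 43.8 × sin(36°) = 25.74 m
total = 32.92 + 25.74 = 58.7 m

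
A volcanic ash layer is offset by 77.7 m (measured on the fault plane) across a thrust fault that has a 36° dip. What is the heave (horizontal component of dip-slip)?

62.9 m

heave = dip-slip × cos(dip) = 77.7 m × cos(36°) = 62.9 m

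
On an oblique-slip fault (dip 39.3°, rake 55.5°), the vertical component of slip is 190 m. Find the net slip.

364 m

dip-slip = throw / sin(dip) = 190 / sin(39.3°) = 300 m
net slip = dip-slip / sin(rake) = 300 / sin(55.5°) = 364 m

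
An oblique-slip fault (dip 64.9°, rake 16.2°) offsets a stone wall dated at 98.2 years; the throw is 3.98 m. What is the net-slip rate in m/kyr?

dip-slip = throw / sin(dip) = 3.98 / sin(64.9°) = 4.395 m
net slip = dip-slip / sin(rake) = 4.395 / sin(16.2°) = 15.75 m
rate = 15.75 m / 98.2 years = 0.160 m/yr = 160 m/kyr

160 m/kyr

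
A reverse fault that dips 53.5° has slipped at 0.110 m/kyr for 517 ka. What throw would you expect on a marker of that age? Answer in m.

45.7 m

dip-slip = rate × time = 0.110 m/kyr × 517 ka = 56.87 m
throw = dip-slip × sin(dip) = 56.87 × sin(53.5°) = 45.7 m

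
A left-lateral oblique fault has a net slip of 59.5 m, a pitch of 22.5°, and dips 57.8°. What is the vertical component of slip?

dip-slip = net slip × sin(rake) = 59.5 m × sin(22.5°) = 22.77 m
throw = dip-slip × sin(dip) = 22.77 × sin(57.8°) = 19.3 m

19.3 m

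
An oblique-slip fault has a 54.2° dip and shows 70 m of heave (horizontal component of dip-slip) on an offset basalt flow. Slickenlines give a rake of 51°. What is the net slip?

dip-slip = heave / cos(dip) = 70 / cos(54.2°) = 119.7 m
net slip = dip-slip / sin(rake) = 119.7 / sin(51°) = 154 m

154 m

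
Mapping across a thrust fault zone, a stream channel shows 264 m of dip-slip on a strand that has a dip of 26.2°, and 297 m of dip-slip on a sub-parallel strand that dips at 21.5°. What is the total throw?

throw_A = 264 × sin(26.2°) = 116.6 m
throw_B = 297 × sin(21.5°) = 108.9 m
total = 116.6 + 108.9 = 225 m

225 m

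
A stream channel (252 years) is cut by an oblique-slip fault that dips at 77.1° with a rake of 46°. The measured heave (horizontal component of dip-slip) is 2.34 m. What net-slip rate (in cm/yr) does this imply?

dip-slip = heave / cos(dip) = 2.34 / cos(77.1°) = 10.48 m
net slip = dip-slip / sin(rake) = 10.48 / sin(46°) = 14.57 m
rate = 14.57 m / 252 years = 0.0578 m/yr = 5.78 cm/yr

5.78 cm/yr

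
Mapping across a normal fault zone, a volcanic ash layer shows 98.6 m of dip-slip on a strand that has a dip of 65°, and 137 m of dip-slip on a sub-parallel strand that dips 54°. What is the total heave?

122 m

heave_A = 98.6 × cos(65°) = 41.67 m
heave_B = 137 × cos(54°) = 80.53 m
total = 41.67 + 80.53 = 122 m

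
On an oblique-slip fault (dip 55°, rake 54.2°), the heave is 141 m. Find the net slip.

dip-slip = heave / cos(dip) = 141 / cos(55°) = 245.8 m
net slip = dip-slip / sin(rake) = 245.8 / sin(54.2°) = 303 m

303 m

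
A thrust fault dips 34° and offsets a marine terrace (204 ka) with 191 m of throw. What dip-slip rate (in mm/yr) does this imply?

dip-slip = throw / sin(dip) = 191 m / sin(34°) = 341.6 m
rate = 341.6 m / 204 ka = 0.00167 m/yr = 1.67 mm/yr

1.67 mm/yr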